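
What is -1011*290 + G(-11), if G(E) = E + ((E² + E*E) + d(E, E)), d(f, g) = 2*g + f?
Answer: -292992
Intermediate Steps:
d(f, g) = f + 2*g
G(E) = 2*E² + 4*E (G(E) = E + ((E² + E*E) + (E + 2*E)) = E + ((E² + E²) + 3*E) = E + (2*E² + 3*E) = 2*E² + 4*E)
-1011*290 + G(-11) = -1011*290 + 2*(-11)*(2 - 11) = -293190 + 2*(-11)*(-9) = -293190 + 198 = -292992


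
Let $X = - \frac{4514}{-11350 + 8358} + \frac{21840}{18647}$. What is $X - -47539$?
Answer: $\frac{1326218519487}{27895912} \approx 47542.0$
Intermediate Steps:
$X = \frac{74758919}{27895912}$ ($X = - \frac{4514}{-2992} + 21840 \cdot \frac{1}{18647} = \left(-4514\right) \left(- \frac{1}{2992}\right) + \frac{21840}{18647} = \frac{2257}{1496} + \frac{21840}{18647} = \frac{74758919}{27895912} \approx 2.6799$)
$X - -47539 = \frac{74758919}{27895912} - -47539 = \frac{74758919}{27895912} + 47539 = \frac{1326218519487}{27895912}$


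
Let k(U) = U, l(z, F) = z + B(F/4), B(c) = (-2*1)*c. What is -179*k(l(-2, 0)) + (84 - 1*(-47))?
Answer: 489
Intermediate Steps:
B(c) = -2*c
l(z, F) = z - F/2 (l(z, F) = z - 2*F/4 = z - F/2)
-179*k(l(-2, 0)) + (84 - 1*(-47)) = -179*(-2 - ½*0) + (84 - 1*(-47)) = -179*(-2 + 0) + (84 + 47) = -179*(-2) + 131 = 358 + 131 = 489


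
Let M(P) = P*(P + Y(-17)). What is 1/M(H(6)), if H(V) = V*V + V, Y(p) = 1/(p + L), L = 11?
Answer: 1/1757 ≈ 0.00056915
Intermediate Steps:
Y(p) = 1/(11 + p) (Y(p) = 1/(p + 11) = 1/(11 + p))
H(V) = V + V² (H(V) = V² + V = V + V²)
M(P) = P*(-⅙ + P) (M(P) = P*(P + 1/(11 - 17)) = P*(P + 1/(-6)) = P*(P - ⅙) = P*(-⅙ + P))
1/M(H(6)) = 1/((6*(1 + 6))*(-⅙ + 6*(1 + 6))) = 1/((6*7)*(-⅙ + 6*7)) = 1/(42*(-⅙ + 42)) = 1/(42*(251/6)) = 1/1757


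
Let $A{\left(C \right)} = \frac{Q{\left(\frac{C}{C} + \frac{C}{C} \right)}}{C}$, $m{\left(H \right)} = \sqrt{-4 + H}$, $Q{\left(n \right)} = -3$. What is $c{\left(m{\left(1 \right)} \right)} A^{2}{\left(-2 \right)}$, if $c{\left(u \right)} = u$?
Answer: $\frac{9 i \sqrt{3}}{4} \approx 3.8971 i$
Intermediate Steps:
$A{\left(C \right)} = - \frac{3}{C}$
$c{\left(m{\left(1 \right)} \right)} A^{2}{\left(-2 \right)} = \sqrt{-4 + 1} \left(- \frac{3}{-2}\right)^{2} = \sqrt{-3} \left(\left(-3\right) \left(- \frac{1}{2}\right)\right)^{2} = i \sqrt{3} \left(\frac{3}{2}\right)^{2} = i \sqrt{3} \cdot \frac{9}{4} = \frac{9 i \sqrt{3}}{4}$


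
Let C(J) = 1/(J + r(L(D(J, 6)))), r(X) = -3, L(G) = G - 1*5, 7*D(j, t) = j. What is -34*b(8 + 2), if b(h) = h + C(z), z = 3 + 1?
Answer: -374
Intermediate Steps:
D(j, t) = j/7
z = 4
L(G) = -5 + G (L(G) = G - 5 = -5 + G)
C(J) = 1/(-3 + J) (C(J) = 1/(J - 3) = 1/(-3 + J))
b(h) = 1 + h (b(h) = h + 1/(-3 + 4) = h + 1/1 = h + 1 = 1 + h)
-34*b(8 + 2) = -34*(1 + (8 + 2)) = -34*(1 + 10) = -34*11 = -374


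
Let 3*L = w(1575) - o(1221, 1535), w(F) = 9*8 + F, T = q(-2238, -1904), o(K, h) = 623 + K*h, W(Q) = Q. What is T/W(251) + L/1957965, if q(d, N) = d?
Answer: -13615952971/1474347645 ≈ -9.2352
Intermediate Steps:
T = -2238
w(F) = 72 + F
L = -1873211/3 (L = ((72 + 1575) - (623 + 1221*1535))/3 = (1647 - (623 + 1874235))/3 = (1647 - 1*1874858)/3 = (1647 - 1874858)/3 = (⅓)*(-1873211) = -1873211/3 ≈ -6.2440e+5)
T/W(251) + L/1957965 = -2238/251 - 1873211/3/1957965 = -2238*1/251 - 1873211/3*1/1957965 = -2238/251 - 1873211/5873895 = -13615952971/1474347645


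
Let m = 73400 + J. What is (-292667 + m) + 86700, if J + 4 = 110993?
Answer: -21578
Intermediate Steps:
J = 110989 (J = -4 + 110993 = 110989)
m = 184389 (m = 73400 + 110989 = 184389)
(-292667 + m) + 86700 = (-292667 + 184389) + 86700 = -108278 + 86700 = -21578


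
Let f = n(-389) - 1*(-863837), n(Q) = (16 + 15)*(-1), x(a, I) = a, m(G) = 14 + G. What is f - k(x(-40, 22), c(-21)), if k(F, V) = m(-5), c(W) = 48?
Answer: 863797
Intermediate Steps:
k(F, V) = 9 (k(F, V) = 14 - 5 = 9)
n(Q) = -31 (n(Q) = 31*(-1) = -31)
f = 863806 (f = -31 - 1*(-863837) = -31 + 863837 = 863806)
f - k(x(-40, 22), c(-21)) = 863806 - 1*9 = 863806 - 9 = 863797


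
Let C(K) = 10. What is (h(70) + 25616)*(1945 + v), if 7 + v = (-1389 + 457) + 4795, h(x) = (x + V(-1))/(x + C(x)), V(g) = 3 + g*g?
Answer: 5944151277/40 ≈ 1.4860e+8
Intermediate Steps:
V(g) = 3 + g²
h(x) = (4 + x)/(10 + x) (h(x) = (x + (3 + (-1)²))/(x + 10) = (x + (3 + 1))/(10 + x) = (x + 4)/(10 + x) = (4 + x)/(10 + x))
v = 3856 (v = -7 + ((-1389 + 457) + 4795) = -7 + (-932 + 4795) = -7 + 3863 = 3856)
(h(70) + 25616)*(1945 + v) = ((4 + 70)/(10 + 70) + 25616)*(1945 + 3856) = (74/80 + 25616)*5801 = ((1/80)*74 + 25616)*5801 = (37/40 + 25616)*5801 = (1024677/40)*5801 = 5944151277/40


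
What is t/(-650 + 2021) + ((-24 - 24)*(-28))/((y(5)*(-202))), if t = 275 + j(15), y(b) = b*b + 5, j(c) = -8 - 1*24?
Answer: -10279/230785 ≈ -0.044539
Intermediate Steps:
j(c) = -32 (j(c) = -8 - 24 = -32)
y(b) = 5 + b² (y(b) = b² + 5 = 5 + b²)
t = 243 (t = 275 - 32 = 243)
t/(-650 + 2021) + ((-24 - 24)*(-28))/((y(5)*(-202))) = 243/(-650 + 2021) + ((-24 - 24)*(-28))/(((5 + 5²)*(-202))) = 243/1371 + (-48*(-28))/(((5 + 25)*(-202))) = 243*(1/1371) + 1344/((30*(-202))) = 81/457 + 1344/(-6060) = 81/457 + 1344*(-1/6060) = 81/457 - 112/505 = -10279/230785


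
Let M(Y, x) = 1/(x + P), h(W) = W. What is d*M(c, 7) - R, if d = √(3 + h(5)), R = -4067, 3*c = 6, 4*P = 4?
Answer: 4067 + √2/4 ≈ 4067.4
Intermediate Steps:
P = 1 (P = (¼)*4 = 1)
c = 2 (c = (⅓)*6 = 2)
M(Y, x) = 1/(1 + x) (M(Y, x) = 1/(x + 1) = 1/(1 + x))
d = 2*√2 (d = √(3 + 5) = √8 = 2*√2 ≈ 2.8284)
d*M(c, 7) - R = (2*√2)/(1 + 7) - 1*(-4067) = (2*√2)/8 + 4067 = (2*√2)*(⅛) + 4067 = √2/4 + 4067 = 4067 + √2/4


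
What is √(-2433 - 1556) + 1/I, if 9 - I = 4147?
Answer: -1/4138 + I*√3989 ≈ -0.00024166 + 63.159*I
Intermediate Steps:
I = -4138 (I = 9 - 1*4147 = 9 - 4147 = -4138)
√(-2433 - 1556) + 1/I = √(-2433 - 1556) + 1/(-4138) = √(-3989) - 1/4138 = I*√3989 - 1/4138 = -1/4138 + I*√3989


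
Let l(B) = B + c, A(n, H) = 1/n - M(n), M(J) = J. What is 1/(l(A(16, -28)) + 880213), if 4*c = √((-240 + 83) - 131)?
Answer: 225330448/198335198426017 - 768*I*√2/198335198426017 ≈ 1.1361e-6 - 5.4762e-12*I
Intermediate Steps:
c = 3*I*√2 (c = √((-240 + 83) - 131)/4 = √(-157 - 131)/4 = √(-288)/4 = (12*I*√2)/4 = 3*I*√2 ≈ 4.2426*I)
A(n, H) = 1/n - n
l(B) = B + 3*I*√2
1/(l(A(16, -28)) + 880213) = 1/(((1/16 - 1*16) + 3*I*√2) + 880213) = 1/(((1/16 - 16) + 3*I*√2) + 880213) = 1/((-255/16 + 3*I*√2) + 880213) = 1/(14083153/16 + 3*I*√2)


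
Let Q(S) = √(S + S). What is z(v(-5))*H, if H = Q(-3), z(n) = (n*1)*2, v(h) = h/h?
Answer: 2*I*√6 ≈ 4.899*I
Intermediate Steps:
v(h) = 1
z(n) = 2*n (z(n) = n*2 = 2*n)
Q(S) = √2*√S (Q(S) = √(2*S) = √2*√S)
H = I*√6 (H = √2*√(-3) = √2*(I*√3) = I*√6 ≈ 2.4495*I)
z(v(-5))*H = (2*1)*(I*√6) = 2*(I*√6) = 2*I*√6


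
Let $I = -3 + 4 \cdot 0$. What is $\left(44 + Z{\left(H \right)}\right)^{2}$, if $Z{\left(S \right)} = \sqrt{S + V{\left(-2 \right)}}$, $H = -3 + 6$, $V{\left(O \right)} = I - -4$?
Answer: $2116$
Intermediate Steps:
$I = -3$ ($I = -3 + 0 = -3$)
$V{\left(O \right)} = 1$ ($V{\left(O \right)} = -3 - -4 = -3 + 4 = 1$)
$H = 3$
$Z{\left(S \right)} = \sqrt{1 + S}$ ($Z{\left(S \right)} = \sqrt{S + 1} = \sqrt{1 + S}$)
$\left(44 + Z{\left(H \right)}\right)^{2} = \left(44 + \sqrt{1 + 3}\right)^{2} = \left(44 + \sqrt{4}\right)^{2} = \left(44 + 2\right)^{2} = 46^{2} = 2116$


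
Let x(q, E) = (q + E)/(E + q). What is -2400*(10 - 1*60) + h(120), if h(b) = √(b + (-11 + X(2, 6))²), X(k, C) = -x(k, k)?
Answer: 120000 + 2*√66 ≈ 1.2002e+5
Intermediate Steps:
x(q, E) = 1 (x(q, E) = (E + q)/(E + q) = 1)
X(k, C) = -1 (X(k, C) = -1*1 = -1)
h(b) = √(144 + b) (h(b) = √(b + (-11 - 1)²) = √(b + (-12)²) = √(b + 144) = √(144 + b))
-2400*(10 - 1*60) + h(120) = -2400*(10 - 1*60) + √(144 + 120) = -2400*(10 - 60) + √264 = -2400*(-50) + 2*√66 = 120000 + 2*√66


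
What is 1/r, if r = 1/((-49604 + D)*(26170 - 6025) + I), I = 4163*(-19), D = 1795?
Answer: -963191402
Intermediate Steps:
I = -79097
r = -1/963191402 (r = 1/((-49604 + 1795)*(26170 - 6025) - 79097) = 1/(-47809*20145 - 79097) = 1/(-963112305 - 79097) = 1/(-963191402) = -1/963191402 ≈ -1.0382e-9)
1/r = 1/(-1/963191402) = -963191402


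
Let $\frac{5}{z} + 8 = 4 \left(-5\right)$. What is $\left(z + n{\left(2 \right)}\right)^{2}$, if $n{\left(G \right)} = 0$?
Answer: $\frac{25}{784} \approx 0.031888$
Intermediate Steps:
$z = - \frac{5}{28}$ ($z = \frac{5}{-8 + 4 \left(-5\right)} = \frac{5}{-8 - 20} = \frac{5}{-28} = 5 \left(- \frac{1}{28}\right) = - \frac{5}{28} \approx -0.17857$)
$\left(z + n{\left(2 \right)}\right)^{2} = \left(- \frac{5}{28} + 0\right)^{2} = \left(- \frac{5}{28}\right)^{2} = \frac{25}{784}$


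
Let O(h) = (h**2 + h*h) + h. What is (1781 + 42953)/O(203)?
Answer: 44734/82621 ≈ 0.54144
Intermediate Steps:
O(h) = h + 2*h**2 (O(h) = (h**2 + h**2) + h = 2*h**2 + h = h + 2*h**2)
(1781 + 42953)/O(203) = (1781 + 42953)/((203*(1 + 2*203))) = 44734/((203*(1 + 406))) = 44734/((203*407)) = 44734/82621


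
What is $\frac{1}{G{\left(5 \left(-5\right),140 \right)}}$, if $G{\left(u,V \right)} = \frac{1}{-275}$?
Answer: $-275$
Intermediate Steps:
$G{\left(u,V \right)} = - \frac{1}{275}$
$\frac{1}{G{\left(5 \left(-5\right),140 \right)}} = \frac{1}{- \frac{1}{275}} = -275$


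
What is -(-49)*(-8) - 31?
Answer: -423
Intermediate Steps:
-(-49)*(-8) - 31 = -49*8 - 31 = -392 - 31 = -423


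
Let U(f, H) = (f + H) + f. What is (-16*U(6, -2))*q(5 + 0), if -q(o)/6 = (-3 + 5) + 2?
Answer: 3840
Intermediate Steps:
U(f, H) = H + 2*f (U(f, H) = (H + f) + f = H + 2*f)
q(o) = -24 (q(o) = -6*((-3 + 5) + 2) = -6*(2 + 2) = -6*4 = -24)
(-16*U(6, -2))*q(5 + 0) = -16*(-2 + 2*6)*(-24) = -16*(-2 + 12)*(-24) = -16*10*(-24) = -160*(-24) = 3840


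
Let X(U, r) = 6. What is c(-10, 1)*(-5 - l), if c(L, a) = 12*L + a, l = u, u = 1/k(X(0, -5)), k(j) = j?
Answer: 3689/6 ≈ 614.83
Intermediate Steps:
u = ⅙ (u = 1/6 = ⅙ ≈ 0.16667)
l = ⅙ ≈ 0.16667
c(L, a) = a + 12*L
c(-10, 1)*(-5 - l) = (1 + 12*(-10))*(-5 - 1*⅙) = (1 - 120)*(-5 - ⅙) = -119*(-31/6) = 3689/6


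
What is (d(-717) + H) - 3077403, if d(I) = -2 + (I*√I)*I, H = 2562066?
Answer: -515339 + 514089*I*√717 ≈ -5.1534e+5 + 1.3766e+7*I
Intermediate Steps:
d(I) = -2 + I^(5/2) (d(I) = -2 + I^(3/2)*I = -2 + I^(5/2))
(d(-717) + H) - 3077403 = ((-2 + (-717)^(5/2)) + 2562066) - 3077403 = ((-2 + 514089*I*√717) + 2562066) - 3077403 = (2562064 + 514089*I*√717) - 3077403 = -515339 + 514089*I*√717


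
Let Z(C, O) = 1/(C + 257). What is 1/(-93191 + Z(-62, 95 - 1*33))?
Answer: -195/18172244 ≈ -1.0731e-5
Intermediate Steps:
Z(C, O) = 1/(257 + C)
1/(-93191 + Z(-62, 95 - 1*33)) = 1/(-93191 + 1/(257 - 62)) = 1/(-93191 + 1/195) = 1/(-18172244/195) = -195/18172244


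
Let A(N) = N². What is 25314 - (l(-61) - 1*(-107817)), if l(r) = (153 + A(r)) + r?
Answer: -86316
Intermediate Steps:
l(r) = 153 + r + r² (l(r) = (153 + r²) + r = 153 + r + r²)
25314 - (l(-61) - 1*(-107817)) = 25314 - ((153 - 61 + (-61)²) - 1*(-107817)) = 25314 - ((153 - 61 + 3721) + 107817) = 25314 - (3813 + 107817) = 25314 - 1*111630 = 25314 - 111630 = -86316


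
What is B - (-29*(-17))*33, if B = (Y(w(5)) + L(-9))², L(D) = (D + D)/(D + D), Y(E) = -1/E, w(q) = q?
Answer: -406709/25 ≈ -16268.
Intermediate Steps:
L(D) = 1 (L(D) = (2*D)/((2*D)) = (2*D)*(1/(2*D)) = 1)
B = 16/25 (B = (-1/5 + 1)² = (-1*⅕ + 1)² = (-⅕ + 1)² = (⅘)² = 16/25 ≈ 0.64000)
B - (-29*(-17))*33 = 16/25 - (-29*(-17))*33 = 16/25 - 493*33 = 16/25 - 1*16269 = 16/25 - 16269 = -406709/25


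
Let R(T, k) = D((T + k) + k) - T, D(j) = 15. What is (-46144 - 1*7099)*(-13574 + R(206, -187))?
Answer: 732889895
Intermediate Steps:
R(T, k) = 15 - T
(-46144 - 1*7099)*(-13574 + R(206, -187)) = (-46144 - 1*7099)*(-13574 + (15 - 1*206)) = (-46144 - 7099)*(-13574 + (15 - 206)) = -53243*(-13574 - 191) = -53243*(-13765) = 732889895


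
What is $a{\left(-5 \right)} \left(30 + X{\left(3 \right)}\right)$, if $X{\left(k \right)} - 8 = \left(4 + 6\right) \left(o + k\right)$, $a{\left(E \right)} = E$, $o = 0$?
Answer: $-340$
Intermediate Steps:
$X{\left(k \right)} = 8 + 10 k$ ($X{\left(k \right)} = 8 + \left(4 + 6\right) \left(0 + k\right) = 8 + 10 k$)
$a{\left(-5 \right)} \left(30 + X{\left(3 \right)}\right) = - 5 \left(30 + \left(8 + 10 \cdot 3\right)\right) = - 5 \left(30 + \left(8 + 30\right)\right) = - 5 \left(30 + 38\right) = \left(-5\right) 68 = -340$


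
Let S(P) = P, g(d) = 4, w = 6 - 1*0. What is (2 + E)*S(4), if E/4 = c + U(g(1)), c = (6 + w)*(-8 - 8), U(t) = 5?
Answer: -2984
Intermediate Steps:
w = 6 (w = 6 + 0 = 6)
c = -192 (c = (6 + 6)*(-8 - 8) = 12*(-16) = -192)
E = -748 (E = 4*(-192 + 5) = 4*(-187) = -748)
(2 + E)*S(4) = (2 - 748)*4 = -746*4 = -2984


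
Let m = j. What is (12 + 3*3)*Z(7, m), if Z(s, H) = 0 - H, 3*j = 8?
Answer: -56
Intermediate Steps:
j = 8/3 (j = (1/3)*8 = 8/3 ≈ 2.6667)
m = 8/3 ≈ 2.6667
Z(s, H) = -H
(12 + 3*3)*Z(7, m) = (12 + 3*3)*(-1*8/3) = (12 + 9)*(-8/3) = 21*(-8/3) = -56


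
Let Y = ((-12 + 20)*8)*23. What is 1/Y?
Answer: 1/1472 ≈ 0.00067935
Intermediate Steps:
Y = 1472 (Y = (8*8)*23 = 64*23 = 1472)
1/Y = 1/1472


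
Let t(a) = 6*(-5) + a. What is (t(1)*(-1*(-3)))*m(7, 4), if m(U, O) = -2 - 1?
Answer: 261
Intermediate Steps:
m(U, O) = -3
t(a) = -30 + a
(t(1)*(-1*(-3)))*m(7, 4) = ((-30 + 1)*(-1*(-3)))*(-3) = -29*3*(-3) = -87*(-3) = 261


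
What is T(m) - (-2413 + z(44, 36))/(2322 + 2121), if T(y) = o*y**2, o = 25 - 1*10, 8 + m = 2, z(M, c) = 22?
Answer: 800537/1481 ≈ 540.54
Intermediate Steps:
m = -6 (m = -8 + 2 = -6)
o = 15 (o = 25 - 10 = 15)
T(y) = 15*y**2
T(m) - (-2413 + z(44, 36))/(2322 + 2121) = 15*(-6)**2 - (-2413 + 22)/(2322 + 2121) = 15*36 - (-2391)/4443 = 540 - (-2391)/4443 = 540 - 1*(-797/1481) = 540 + 797/1481 = 800537/1481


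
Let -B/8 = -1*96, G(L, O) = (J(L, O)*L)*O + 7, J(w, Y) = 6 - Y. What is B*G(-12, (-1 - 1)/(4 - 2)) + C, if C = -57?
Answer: 69831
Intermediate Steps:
G(L, O) = 7 + L*O*(6 - O) (G(L, O) = ((6 - O)*L)*O + 7 = (L*(6 - O))*O + 7 = L*O*(6 - O) + 7 = 7 + L*O*(6 - O))
B = 768 (B = -(-8)*96 = -8*(-96) = 768)
B*G(-12, (-1 - 1)/(4 - 2)) + C = 768*(7 - 1*(-12)*(-1 - 1)/(4 - 2)*(-6 + (-1 - 1)/(4 - 2))) - 57 = 768*(7 - 1*(-12)*(-2/2)*(-6 - 2/2)) - 57 = 768*(7 - 1*(-12)*(-2*1/2)*(-6 - 2*1/2)) - 57 = 768*(7 - 1*(-12)*(-1)*(-6 - 1)) - 57 = 768*(7 - 1*(-12)*(-1)*(-7)) - 57 = 768*(7 + 84) - 57 = 768*91 - 57 = 69888 - 57 = 69831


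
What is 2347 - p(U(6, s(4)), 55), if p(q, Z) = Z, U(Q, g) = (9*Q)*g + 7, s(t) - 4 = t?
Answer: 2292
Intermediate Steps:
s(t) = 4 + t
U(Q, g) = 7 + 9*Q*g (U(Q, g) = 9*Q*g + 7 = 7 + 9*Q*g)
2347 - p(U(6, s(4)), 55) = 2347 - 1*55 = 2347 - 55 = 2292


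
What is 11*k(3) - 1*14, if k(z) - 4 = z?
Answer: 63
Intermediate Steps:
k(z) = 4 + z
11*k(3) - 1*14 = 11*(4 + 3) - 1*14 = 11*7 - 14 = 77 - 14 = 63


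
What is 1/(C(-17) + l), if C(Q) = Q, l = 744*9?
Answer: 1/6679 ≈ 0.00014972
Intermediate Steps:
l = 6696
1/(C(-17) + l) = 1/(-17 + 6696) = 1/6679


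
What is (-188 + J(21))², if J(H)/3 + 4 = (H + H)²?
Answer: 25928464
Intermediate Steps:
J(H) = -12 + 12*H² (J(H) = -12 + 3*(H + H)² = -12 + 3*(2*H)² = -12 + 3*(4*H²) = -12 + 12*H²)
(-188 + J(21))² = (-188 + (-12 + 12*21²))² = (-188 + (-12 + 12*441))² = (-188 + (-12 + 5292))² = (-188 + 5280)² = 5092² = 25928464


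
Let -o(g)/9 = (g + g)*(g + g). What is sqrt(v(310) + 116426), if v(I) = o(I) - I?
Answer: 2*I*sqrt(835871) ≈ 1828.5*I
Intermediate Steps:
o(g) = -36*g**2 (o(g) = -9*(g + g)*(g + g) = -9*2*g*2*g = -36*g**2)
v(I) = -I - 36*I**2 (v(I) = -36*I**2 - I = -I - 36*I**2)
sqrt(v(310) + 116426) = sqrt(310*(-1 - 36*310) + 116426) = sqrt(310*(-1 - 11160) + 116426) = sqrt(310*(-11161) + 116426) = sqrt(-3459910 + 116426) = sqrt(-3343484) = 2*I*sqrt(835871)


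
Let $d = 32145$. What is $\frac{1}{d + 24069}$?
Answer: $\frac{1}{56214} \approx 1.7789 \cdot 10^{-5}$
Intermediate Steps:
$\frac{1}{d + 24069} = \frac{1}{32145 + 24069} = \frac{1}{56214}$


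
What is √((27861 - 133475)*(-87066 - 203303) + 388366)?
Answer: 2*√7666854983 ≈ 1.7512e+5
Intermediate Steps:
√((27861 - 133475)*(-87066 - 203303) + 388366) = √(-105614*(-290369) + 388366) = √(30667031566 + 388366) = √30667419932 = 2*√7666854983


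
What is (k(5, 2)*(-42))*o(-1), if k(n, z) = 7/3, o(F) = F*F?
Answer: -98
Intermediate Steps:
o(F) = F**2
k(n, z) = 7/3 (k(n, z) = 7*(1/3) = 7/3)
(k(5, 2)*(-42))*o(-1) = ((7/3)*(-42))*(-1)**2 = -98*1 = -98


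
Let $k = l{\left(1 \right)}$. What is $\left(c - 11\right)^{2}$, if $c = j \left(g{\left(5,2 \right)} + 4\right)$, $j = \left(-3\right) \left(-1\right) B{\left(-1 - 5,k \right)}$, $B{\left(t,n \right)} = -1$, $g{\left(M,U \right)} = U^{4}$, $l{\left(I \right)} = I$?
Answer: $5041$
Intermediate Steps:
$k = 1$
$j = -3$ ($j = \left(-3\right) \left(-1\right) \left(-1\right) = 3 \left(-1\right) = -3$)
$c = -60$ ($c = - 3 \left(2^{4} + 4\right) = - 3 \left(16 + 4\right) = \left(-3\right) 20 = -60$)
$\left(c - 11\right)^{2} = \left(-60 - 11\right)^{2} = \left(-71\right)^{2} = 5041$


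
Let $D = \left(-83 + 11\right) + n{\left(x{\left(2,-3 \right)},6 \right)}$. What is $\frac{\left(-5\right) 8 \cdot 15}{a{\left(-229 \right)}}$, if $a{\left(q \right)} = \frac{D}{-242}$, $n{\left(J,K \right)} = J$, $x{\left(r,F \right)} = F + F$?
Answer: $- \frac{24200}{13} \approx -1861.5$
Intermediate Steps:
$x{\left(r,F \right)} = 2 F$
$D = -78$ ($D = \left(-83 + 11\right) + 2 \left(-3\right) = -72 - 6 = -78$)
$a{\left(q \right)} = \frac{39}{121}$ ($a{\left(q \right)} = - \frac{78}{-242} = \left(-78\right) \left(- \frac{1}{242}\right) = \frac{39}{121}$)
$\frac{\left(-5\right) 8 \cdot 15}{a{\left(-229 \right)}} = \frac{\left(-5\right) 8 \cdot 15}{\frac{39}{121}} = \left(-40\right) 15 \cdot \frac{121}{39} = \left(-600\right) \frac{121}{39} = - \frac{24200}{13}$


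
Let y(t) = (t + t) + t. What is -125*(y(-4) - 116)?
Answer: 16000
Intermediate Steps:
y(t) = 3*t (y(t) = 2*t + t = 3*t)
-125*(y(-4) - 116) = -125*(3*(-4) - 116) = -125*(-12 - 116) = -125*(-128) = 16000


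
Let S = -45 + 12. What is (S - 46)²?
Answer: 6241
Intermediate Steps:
S = -33
(S - 46)² = (-33 - 46)² = (-79)² = 6241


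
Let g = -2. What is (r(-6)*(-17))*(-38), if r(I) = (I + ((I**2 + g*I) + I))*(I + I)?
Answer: -279072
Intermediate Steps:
r(I) = 2*I**3 (r(I) = (I + ((I**2 - 2*I) + I))*(I + I) = (I + (I**2 - I))*(2*I) = I**2*(2*I) = 2*I**3)
(r(-6)*(-17))*(-38) = ((2*(-6)**3)*(-17))*(-38) = ((2*(-216))*(-17))*(-38) = -432*(-17)*(-38) = 7344*(-38) = -279072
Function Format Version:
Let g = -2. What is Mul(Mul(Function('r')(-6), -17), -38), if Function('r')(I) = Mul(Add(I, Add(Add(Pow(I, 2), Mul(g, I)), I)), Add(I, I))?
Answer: -279072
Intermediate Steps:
Function('r')(I) = Mul(2, Pow(I, 3)) (Function('r')(I) = Mul(Add(I, Add(Add(Pow(I, 2), Mul(-2, I)), I)), Add(I, I)) = Mul(Add(I, Add(Pow(I, 2), Mul(-1, I))), Mul(2, I)) = Mul(Pow(I, 2), Mul(2, I)) = Mul(2, Pow(I, 3)))
Mul(Mul(Function('r')(-6), -17), -38) = Mul(Mul(Mul(2, Pow(-6, 3)), -17), -38) = Mul(Mul(Mul(2, -216), -17), -38) = Mul(Mul(-432, -17), -38) = Mul(7344, -38) = -279072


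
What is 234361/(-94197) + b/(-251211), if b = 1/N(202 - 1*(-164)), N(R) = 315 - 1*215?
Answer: -1962468737099/788777418900 ≈ -2.4880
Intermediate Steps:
N(R) = 100 (N(R) = 315 - 215 = 100)
b = 1/100 ≈ 0.010000
234361/(-94197) + b/(-251211) = 234361/(-94197) + (1/100)/(-251211) = 234361*(-1/94197) + (1/100)*(-1/251211) = -234361/94197 - 1/25121100 = -1962468737099/788777418900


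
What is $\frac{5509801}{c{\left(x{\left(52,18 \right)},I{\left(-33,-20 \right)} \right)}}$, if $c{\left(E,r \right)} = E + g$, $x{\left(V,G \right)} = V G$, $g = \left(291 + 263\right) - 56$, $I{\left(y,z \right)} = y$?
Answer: $\frac{5509801}{1434} \approx 3842.3$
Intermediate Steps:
$g = 498$ ($g = 554 - 56 = 498$)
$x{\left(V,G \right)} = G V$
$c{\left(E,r \right)} = 498 + E$ ($c{\left(E,r \right)} = E + 498 = 498 + E$)
$\frac{5509801}{c{\left(x{\left(52,18 \right)},I{\left(-33,-20 \right)} \right)}} = \frac{5509801}{498 + 18 \cdot 52} = \frac{5509801}{498 + 936} = \frac{5509801}{1434}$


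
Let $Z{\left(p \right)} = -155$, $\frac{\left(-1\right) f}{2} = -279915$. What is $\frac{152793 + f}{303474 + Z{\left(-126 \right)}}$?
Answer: $\frac{712623}{303319} \approx 2.3494$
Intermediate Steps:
$f = 559830$ ($f = \left(-2\right) \left(-279915\right) = 559830$)
$\frac{152793 + f}{303474 + Z{\left(-126 \right)}} = \frac{152793 + 559830}{303474 - 155} = \frac{712623}{303319}$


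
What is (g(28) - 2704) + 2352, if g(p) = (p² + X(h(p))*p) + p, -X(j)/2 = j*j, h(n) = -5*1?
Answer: -940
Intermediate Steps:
h(n) = -5
X(j) = -2*j² (X(j) = -2*j*j = -2*j²)
g(p) = p² - 49*p (g(p) = (p² + (-2*(-5)²)*p) + p = (p² + (-2*25)*p) + p = (p² - 50*p) + p = p² - 49*p)
(g(28) - 2704) + 2352 = (28*(-49 + 28) - 2704) + 2352 = (28*(-21) - 2704) + 2352 = (-588 - 2704) + 2352 = -3292 + 2352 = -940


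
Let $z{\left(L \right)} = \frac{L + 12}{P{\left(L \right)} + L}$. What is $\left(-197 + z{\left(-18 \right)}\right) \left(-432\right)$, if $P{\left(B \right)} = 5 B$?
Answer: $85080$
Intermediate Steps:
$z{\left(L \right)} = \frac{12 + L}{6 L}$ ($z{\left(L \right)} = \frac{L + 12}{5 L + L} = \frac{12 + L}{6 L}$)
$\left(-197 + z{\left(-18 \right)}\right) \left(-432\right) = \left(-197 + \frac{12 - 18}{6 \left(-18\right)}\right) \left(-432\right) = \left(-197 + \frac{1}{6} \left(- \frac{1}{18}\right) \left(-6\right)\right) \left(-432\right) = \left(-197 + \frac{1}{18}\right) \left(-432\right) = \left(- \frac{3545}{18}\right) \left(-432\right) = 85080$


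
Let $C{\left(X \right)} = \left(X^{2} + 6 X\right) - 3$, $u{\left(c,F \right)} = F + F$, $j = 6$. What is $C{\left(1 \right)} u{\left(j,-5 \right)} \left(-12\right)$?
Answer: $480$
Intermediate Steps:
$u{\left(c,F \right)} = 2 F$
$C{\left(X \right)} = -3 + X^{2} + 6 X$
$C{\left(1 \right)} u{\left(j,-5 \right)} \left(-12\right) = \left(-3 + 1^{2} + 6 \cdot 1\right) 2 \left(-5\right) \left(-12\right) = \left(-3 + 1 + 6\right) \left(-10\right) \left(-12\right) = 4 \left(-10\right) \left(-12\right) = \left(-40\right) \left(-12\right) = 480$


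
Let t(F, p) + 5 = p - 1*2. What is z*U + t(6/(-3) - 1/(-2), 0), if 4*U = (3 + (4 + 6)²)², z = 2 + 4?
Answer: 31813/2 ≈ 15907.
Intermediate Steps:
t(F, p) = -7 + p (t(F, p) = -5 + (p - 1*2) = -5 + (p - 2) = -5 + (-2 + p) = -7 + p)
z = 6
U = 10609/4 (U = (3 + (4 + 6)²)²/4 = (3 + 10²)²/4 = (3 + 100)²/4 = (¼)*103² = (¼)*10609 = 10609/4 ≈ 2652.3)
z*U + t(6/(-3) - 1/(-2), 0) = 6*(10609/4) + (-7 + 0) = 31827/2 - 7 = 31813/2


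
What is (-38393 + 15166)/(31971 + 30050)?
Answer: -23227/62021 ≈ -0.37450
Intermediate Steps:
(-38393 + 15166)/(31971 + 30050) = -23227/62021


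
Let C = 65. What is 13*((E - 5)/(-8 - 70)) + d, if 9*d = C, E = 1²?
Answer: 71/9 ≈ 7.8889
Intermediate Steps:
E = 1
d = 65/9 (d = (⅑)*65 = 65/9 ≈ 7.2222)
13*((E - 5)/(-8 - 70)) + d = 13*((1 - 5)/(-8 - 70)) + 65/9 = 13*(-4/(-78)) + 65/9 = 13*(-4*(-1/78)) + 65/9 = 13*(2/39) + 65/9 = ⅔ + 65/9 = 71/9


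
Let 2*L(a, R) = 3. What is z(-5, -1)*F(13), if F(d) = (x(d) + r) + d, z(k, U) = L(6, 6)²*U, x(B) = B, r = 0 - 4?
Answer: -99/2 ≈ -49.500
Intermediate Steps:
L(a, R) = 3/2 (L(a, R) = (½)*3 = 3/2)
r = -4
z(k, U) = 9*U/4 (z(k, U) = (3/2)²*U = 9*U/4)
F(d) = -4 + 2*d (F(d) = (d - 4) + d = (-4 + d) + d = -4 + 2*d)
z(-5, -1)*F(13) = ((9/4)*(-1))*(-4 + 2*13) = -9*(-4 + 26)/4 = -9/4*22 = -99/2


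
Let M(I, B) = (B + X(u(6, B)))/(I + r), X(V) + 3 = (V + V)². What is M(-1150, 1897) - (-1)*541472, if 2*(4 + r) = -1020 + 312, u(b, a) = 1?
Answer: 31405303/58 ≈ 5.4147e+5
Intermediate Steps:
X(V) = -3 + 4*V² (X(V) = -3 + (V + V)² = -3 + (2*V)² = -3 + 4*V²)
r = -358 (r = -4 + (-1020 + 312)/2 = -4 + (½)*(-708) = -4 - 354 = -358)
M(I, B) = (1 + B)/(-358 + I) (M(I, B) = (B + (-3 + 4*1²))/(I - 358) = (B + (-3 + 4*1))/(-358 + I) = (B + (-3 + 4))/(-358 + I) = (B + 1)/(-358 + I) = (1 + B)/(-358 + I))
M(-1150, 1897) - (-1)*541472 = (1 + 1897)/(-358 - 1150) - (-1)*541472 = 1898/(-1508) - 1*(-541472) = -1/1508*1898 + 541472 = -73/58 + 541472 = 31405303/58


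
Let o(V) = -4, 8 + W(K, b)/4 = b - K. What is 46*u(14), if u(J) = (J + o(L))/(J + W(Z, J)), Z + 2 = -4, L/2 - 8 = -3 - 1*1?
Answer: 230/31 ≈ 7.4194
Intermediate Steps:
L = 8 (L = 16 + 2*(-3 - 1*1) = 16 + 2*(-3 - 1) = 16 + 2*(-4) = 16 - 8 = 8)
Z = -6 (Z = -2 - 4 = -6)
W(K, b) = -32 - 4*K + 4*b (W(K, b) = -32 + 4*(b - K) = -32 + (-4*K + 4*b) = -32 - 4*K + 4*b)
u(J) = (-4 + J)/(-8 + 5*J) (u(J) = (J - 4)/(J + (-32 - 4*(-6) + 4*J)) = (-4 + J)/(J + (-32 + 24 + 4*J)) = (-4 + J)/(J + (-8 + 4*J)) = (-4 + J)/(-8 + 5*J))
46*u(14) = 46*((-4 + 14)/(-8 + 5*14)) = 46*(10/(-8 + 70)) = 46*(10/62) = 46*((1/62)*10) = 46*(5/31) = 230/31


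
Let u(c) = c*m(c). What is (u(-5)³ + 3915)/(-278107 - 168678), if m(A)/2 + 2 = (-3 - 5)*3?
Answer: -3515983/89357 ≈ -39.348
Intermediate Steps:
m(A) = -52 (m(A) = -4 + 2*((-3 - 5)*3) = -4 + 2*(-8*3) = -4 + 2*(-24) = -4 - 48 = -52)
u(c) = -52*c (u(c) = c*(-52) = -52*c)
(u(-5)³ + 3915)/(-278107 - 168678) = ((-52*(-5))³ + 3915)/(-278107 - 168678) = (260³ + 3915)/(-446785) = (17576000 + 3915)*(-1/446785) = 17579915*(-1/446785) = -3515983/89357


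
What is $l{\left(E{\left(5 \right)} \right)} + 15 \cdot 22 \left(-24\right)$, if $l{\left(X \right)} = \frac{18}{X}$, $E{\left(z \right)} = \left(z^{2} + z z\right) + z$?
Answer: $- \frac{435582}{55} \approx -7919.7$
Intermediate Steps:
$E{\left(z \right)} = z + 2 z^{2}$ ($E{\left(z \right)} = \left(z^{2} + z^{2}\right) + z = 2 z^{2} + z = z + 2 z^{2}$)
$l{\left(E{\left(5 \right)} \right)} + 15 \cdot 22 \left(-24\right) = \frac{18}{5 \left(1 + 2 \cdot 5\right)} + 15 \cdot 22 \left(-24\right) = \frac{18}{5 \left(1 + 10\right)} + 330 \left(-24\right) = \frac{18}{5 \cdot 11} - 7920 = \frac{18}{55} - 7920 = - \frac{435582}{55}$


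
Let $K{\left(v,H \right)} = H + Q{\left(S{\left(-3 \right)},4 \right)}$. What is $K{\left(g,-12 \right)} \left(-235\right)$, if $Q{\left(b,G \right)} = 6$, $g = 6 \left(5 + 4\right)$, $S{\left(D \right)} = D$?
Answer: $1410$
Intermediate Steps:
$g = 54$ ($g = 6 \cdot 9 = 54$)
$K{\left(v,H \right)} = 6 + H$ ($K{\left(v,H \right)} = H + 6 = 6 + H$)
$K{\left(g,-12 \right)} \left(-235\right) = \left(6 - 12\right) \left(-235\right) = \left(-6\right) \left(-235\right) = 1410$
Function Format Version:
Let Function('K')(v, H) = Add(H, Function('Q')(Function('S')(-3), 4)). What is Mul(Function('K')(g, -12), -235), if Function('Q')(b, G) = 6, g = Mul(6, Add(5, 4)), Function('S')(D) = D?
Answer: 1410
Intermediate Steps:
g = 54 (g = Mul(6, 9) = 54)
Function('K')(v, H) = Add(6, H) (Function('K')(v, H) = Add(H, 6) = Add(6, H))
Mul(Function('K')(g, -12), -235) = Mul(Add(6, -12), -235) = Mul(-6, -235) = 1410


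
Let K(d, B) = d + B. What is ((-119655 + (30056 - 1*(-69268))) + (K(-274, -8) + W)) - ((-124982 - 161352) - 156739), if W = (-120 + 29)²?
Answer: 430741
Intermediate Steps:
W = 8281 (W = (-91)² = 8281)
K(d, B) = B + d
((-119655 + (30056 - 1*(-69268))) + (K(-274, -8) + W)) - ((-124982 - 161352) - 156739) = ((-119655 + (30056 - 1*(-69268))) + ((-8 - 274) + 8281)) - ((-124982 - 161352) - 156739) = ((-119655 + (30056 + 69268)) + (-282 + 8281)) - (-286334 - 156739) = ((-119655 + 99324) + 7999) - 1*(-443073) = (-20331 + 7999) + 443073 = -12332 + 443073 = 430741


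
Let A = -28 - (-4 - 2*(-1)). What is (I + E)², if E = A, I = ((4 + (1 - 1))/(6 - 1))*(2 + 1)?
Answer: 13924/25 ≈ 556.96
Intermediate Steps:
I = 12/5 (I = ((4 + 0)/5)*3 = (4*(⅕))*3 = (⅘)*3 = 12/5 ≈ 2.4000)
A = -26 (A = -28 - (-4 + 2) = -28 - 1*(-2) = -28 + 2 = -26)
E = -26
(I + E)² = (12/5 - 26)² = (-118/5)² = 13924/25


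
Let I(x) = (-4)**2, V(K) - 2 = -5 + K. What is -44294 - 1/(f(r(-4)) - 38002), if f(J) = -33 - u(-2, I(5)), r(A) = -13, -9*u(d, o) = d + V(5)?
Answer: -1684722289/38035 ≈ -44294.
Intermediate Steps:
V(K) = -3 + K (V(K) = 2 + (-5 + K) = -3 + K)
I(x) = 16
u(d, o) = -2/9 - d/9 (u(d, o) = -(d + (-3 + 5))/9 = -(d + 2)/9 = -(2 + d)/9 = -2/9 - d/9)
f(J) = -33 (f(J) = -33 - (-2/9 - 1/9*(-2)) = -33 - (-2/9 + 2/9) = -33 - 1*0 = -33 + 0 = -33)
-44294 - 1/(f(r(-4)) - 38002) = -44294 - 1/(-33 - 38002) = -44294 - 1/(-38035) = -44294 - 1*(-1/38035) = -44294 + 1/38035 = -1684722289/38035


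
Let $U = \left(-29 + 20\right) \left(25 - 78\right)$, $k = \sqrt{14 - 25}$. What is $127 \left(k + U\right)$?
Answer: $60579 + 127 i \sqrt{11} \approx 60579.0 + 421.21 i$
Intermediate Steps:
$k = i \sqrt{11}$ ($k = \sqrt{-11} = i \sqrt{11} \approx 3.3166 i$)
$U = 477$ ($U = \left(-9\right) \left(-53\right) = 477$)
$127 \left(k + U\right) = 127 \left(i \sqrt{11} + 477\right) = 127 \left(477 + i \sqrt{11}\right) = 60579 + 127 i \sqrt{11}$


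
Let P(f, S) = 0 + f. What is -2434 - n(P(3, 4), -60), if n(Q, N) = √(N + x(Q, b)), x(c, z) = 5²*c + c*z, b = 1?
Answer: -2434 - 3*√2 ≈ -2438.2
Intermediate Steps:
x(c, z) = 25*c + c*z
P(f, S) = f
n(Q, N) = √(N + 26*Q) (n(Q, N) = √(N + Q*(25 + 1)) = √(N + Q*26) = √(N + 26*Q))
-2434 - n(P(3, 4), -60) = -2434 - √(-60 + 26*3) = -2434 - √(-60 + 78) = -2434 - √18 = -2434 - 3*√2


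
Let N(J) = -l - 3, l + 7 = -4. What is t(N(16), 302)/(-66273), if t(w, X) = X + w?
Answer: -310/66273 ≈ -0.0046776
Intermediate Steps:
l = -11 (l = -7 - 4 = -11)
N(J) = 8 (N(J) = -1*(-11) - 3 = 11 - 3 = 8)
t(N(16), 302)/(-66273) = (302 + 8)/(-66273) = 310*(-1/66273) = -310/66273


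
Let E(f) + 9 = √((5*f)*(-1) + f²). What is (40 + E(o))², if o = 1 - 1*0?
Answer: 957 + 124*I ≈ 957.0 + 124.0*I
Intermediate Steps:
o = 1 (o = 1 + 0 = 1)
E(f) = -9 + √(f² - 5*f) (E(f) = -9 + √((5*f)*(-1) + f²) = -9 + √(-5*f + f²) = -9 + √(f² - 5*f))
(40 + E(o))² = (40 + (-9 + √(1*(-5 + 1))))² = (40 + (-9 + √(1*(-4))))² = (40 + (-9 + √(-4)))² = (40 + (-9 + 2*I))² = (31 + 2*I)²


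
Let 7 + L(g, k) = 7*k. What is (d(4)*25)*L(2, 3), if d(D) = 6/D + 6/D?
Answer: 1050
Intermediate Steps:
d(D) = 12/D
L(g, k) = -7 + 7*k
(d(4)*25)*L(2, 3) = ((12/4)*25)*(-7 + 7*3) = ((12*(¼))*25)*(-7 + 21) = (3*25)*14 = 75*14 = 1050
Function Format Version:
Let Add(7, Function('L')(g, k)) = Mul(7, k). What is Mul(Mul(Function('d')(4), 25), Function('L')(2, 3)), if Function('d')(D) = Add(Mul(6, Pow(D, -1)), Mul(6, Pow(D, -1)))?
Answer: 1050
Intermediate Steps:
Function('d')(D) = Mul(12, Pow(D, -1))
Function('L')(g, k) = Add(-7, Mul(7, k))
Mul(Mul(Function('d')(4), 25), Function('L')(2, 3)) = Mul(Mul(Mul(12, Pow(4, -1)), 25), Add(-7, Mul(7, 3))) = Mul(Mul(Mul(12, Rational(1, 4)), 25), Add(-7, 21)) = Mul(Mul(3, 25), 14) = Mul(75, 14) = 1050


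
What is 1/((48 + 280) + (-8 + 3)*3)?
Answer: 1/313 ≈ 0.0031949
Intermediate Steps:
1/((48 + 280) + (-8 + 3)*3) = 1/(328 - 5*3) = 1/(328 - 15) = 1/313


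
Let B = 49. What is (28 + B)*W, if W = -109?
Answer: -8393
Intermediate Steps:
(28 + B)*W = (28 + 49)*(-109) = 77*(-109) = -8393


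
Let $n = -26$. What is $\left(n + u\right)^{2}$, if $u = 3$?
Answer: $529$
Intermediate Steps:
$\left(n + u\right)^{2} = \left(-26 + 3\right)^{2} = \left(-23\right)^{2} = 529$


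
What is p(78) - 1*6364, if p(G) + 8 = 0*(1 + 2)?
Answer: -6372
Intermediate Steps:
p(G) = -8 (p(G) = -8 + 0*(1 + 2) = -8 + 0*3 = -8 + 0 = -8)
p(78) - 1*6364 = -8 - 1*6364 = -8 - 6364 = -6372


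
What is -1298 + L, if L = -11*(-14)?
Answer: -1144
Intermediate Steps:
L = 154
-1298 + L = -1298 + 154 = -1144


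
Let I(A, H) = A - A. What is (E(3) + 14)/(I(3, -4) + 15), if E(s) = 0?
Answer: 14/15 ≈ 0.93333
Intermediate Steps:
I(A, H) = 0
(E(3) + 14)/(I(3, -4) + 15) = (0 + 14)/(0 + 15) = 14/15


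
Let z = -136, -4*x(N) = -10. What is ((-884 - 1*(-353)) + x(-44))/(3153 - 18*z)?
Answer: -1057/11202 ≈ -0.094358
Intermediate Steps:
x(N) = 5/2 (x(N) = -1/4*(-10) = 5/2)
((-884 - 1*(-353)) + x(-44))/(3153 - 18*z) = ((-884 - 1*(-353)) + 5/2)/(3153 - 18*(-136)) = ((-884 + 353) + 5/2)/(3153 + 2448) = (-531 + 5/2)/5601 = -1057/2*1/5601 = -1057/11202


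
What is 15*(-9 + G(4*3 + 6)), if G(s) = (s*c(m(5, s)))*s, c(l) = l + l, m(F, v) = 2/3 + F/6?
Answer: 14445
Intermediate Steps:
m(F, v) = ⅔ + F/6 (m(F, v) = 2*(⅓) + F*(⅙) = ⅔ + F/6)
c(l) = 2*l
G(s) = 3*s² (G(s) = (s*(2*(⅔ + (⅙)*5)))*s = (s*(2*(⅔ + ⅚)))*s = (s*(2*(3/2)))*s = (s*3)*s = (3*s)*s = 3*s²)
15*(-9 + G(4*3 + 6)) = 15*(-9 + 3*(4*3 + 6)²) = 15*(-9 + 3*(12 + 6)²) = 15*(-9 + 3*18²) = 15*(-9 + 3*324) = 15*(-9 + 972) = 15*963 = 14445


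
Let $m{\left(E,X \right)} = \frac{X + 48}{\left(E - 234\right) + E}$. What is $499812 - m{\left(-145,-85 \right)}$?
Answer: $\frac{261901451}{524} \approx 4.9981 \cdot 10^{5}$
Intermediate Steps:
$m{\left(E,X \right)} = \frac{48 + X}{-234 + 2 E}$ ($m{\left(E,X \right)} = \frac{48 + X}{\left(-234 + E\right) + E} = \frac{48 + X}{-234 + 2 E}$)
$499812 - m{\left(-145,-85 \right)} = 499812 - \frac{48 - 85}{2 \left(-117 - 145\right)} = 499812 - \frac{1}{2} \frac{1}{-262} \left(-37\right) = 499812 - \frac{1}{2} \left(- \frac{1}{262}\right) \left(-37\right) = 499812 - \frac{37}{524} = \frac{261901451}{524}$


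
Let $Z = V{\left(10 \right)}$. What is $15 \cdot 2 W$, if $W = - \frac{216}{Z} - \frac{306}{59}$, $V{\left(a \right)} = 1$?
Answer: $- \frac{391500}{59} \approx -6635.6$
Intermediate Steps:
$Z = 1$
$W = - \frac{13050}{59}$ ($W = - \frac{216}{1} - \frac{306}{59} = \left(-216\right) 1 - \frac{306}{59} = -216 - \frac{306}{59} = - \frac{13050}{59} \approx -221.19$)
$15 \cdot 2 W = 15 \cdot 2 \left(- \frac{13050}{59}\right) = 30 \left(- \frac{13050}{59}\right) = - \frac{391500}{59}$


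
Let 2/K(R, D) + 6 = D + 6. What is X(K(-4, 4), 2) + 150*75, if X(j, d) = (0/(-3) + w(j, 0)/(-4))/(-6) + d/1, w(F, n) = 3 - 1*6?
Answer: 90015/8 ≈ 11252.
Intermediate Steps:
w(F, n) = -3 (w(F, n) = 3 - 6 = -3)
K(R, D) = 2/D (K(R, D) = 2/(-6 + (D + 6)) = 2/(-6 + (6 + D)) = 2/D)
X(j, d) = -⅛ + d (X(j, d) = (0/(-3) - 3/(-4))/(-6) + d/1 = (0*(-⅓) - 3*(-¼))*(-⅙) + d*1 = (0 + ¾)*(-⅙) + d = (¾)*(-⅙) + d = -⅛ + d)
X(K(-4, 4), 2) + 150*75 = (-⅛ + 2) + 150*75 = 15/8 + 11250 = 90015/8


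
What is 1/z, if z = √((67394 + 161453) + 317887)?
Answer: √546734/546734 ≈ 0.0013524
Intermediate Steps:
z = √546734 (z = √(228847 + 317887) = √546734 ≈ 739.42)
1/z = 1/(√546734) = √546734/546734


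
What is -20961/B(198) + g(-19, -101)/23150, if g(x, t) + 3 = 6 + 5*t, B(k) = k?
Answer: -26963697/254650 ≈ -105.89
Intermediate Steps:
g(x, t) = 3 + 5*t (g(x, t) = -3 + (6 + 5*t) = 3 + 5*t)
-20961/B(198) + g(-19, -101)/23150 = -20961/198 + (3 + 5*(-101))/23150 = -20961*1/198 + (3 - 505)*(1/23150) = -2329/22 - 502*1/23150 = -2329/22 - 251/11575 = -26963697/254650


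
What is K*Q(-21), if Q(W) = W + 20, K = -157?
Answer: 157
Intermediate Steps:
Q(W) = 20 + W
K*Q(-21) = -157*(20 - 21) = -157*(-1) = 157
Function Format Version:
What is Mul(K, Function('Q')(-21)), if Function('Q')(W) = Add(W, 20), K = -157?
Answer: 157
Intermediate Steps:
Function('Q')(W) = Add(20, W)
Mul(K, Function('Q')(-21)) = Mul(-157, Add(20, -21)) = Mul(-157, -1) = 157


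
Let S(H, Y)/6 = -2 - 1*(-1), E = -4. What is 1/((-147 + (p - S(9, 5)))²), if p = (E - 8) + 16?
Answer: 1/18769 ≈ 5.3279e-5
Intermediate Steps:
S(H, Y) = -6 (S(H, Y) = 6*(-2 - 1*(-1)) = 6*(-2 + 1) = 6*(-1) = -6)
p = 4 (p = (-4 - 8) + 16 = -12 + 16 = 4)
1/((-147 + (p - S(9, 5)))²) = 1/((-147 + (4 - 1*(-6)))²) = 1/((-147 + (4 + 6))²) = 1/((-147 + 10)²) = 1/((-137)²) = 1/18769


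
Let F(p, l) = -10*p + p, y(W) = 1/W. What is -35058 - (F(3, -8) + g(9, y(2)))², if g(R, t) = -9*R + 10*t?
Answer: -45667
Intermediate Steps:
F(p, l) = -9*p
-35058 - (F(3, -8) + g(9, y(2)))² = -35058 - (-9*3 + (-9*9 + 10/2))² = -35058 - (-27 + (-81 + 10*(½)))² = -35058 - (-27 + (-81 + 5))² = -35058 - (-27 - 76)² = -35058 - 1*(-103)² = -35058 - 1*10609 = -35058 - 10609 = -45667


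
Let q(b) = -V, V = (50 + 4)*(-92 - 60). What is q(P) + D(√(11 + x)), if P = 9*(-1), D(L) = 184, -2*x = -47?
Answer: 8392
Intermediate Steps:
x = 47/2 (x = -½*(-47) = 47/2 ≈ 23.500)
P = -9
V = -8208 (V = 54*(-152) = -8208)
q(b) = 8208 (q(b) = -1*(-8208) = 8208)
q(P) + D(√(11 + x)) = 8208 + 184 = 8392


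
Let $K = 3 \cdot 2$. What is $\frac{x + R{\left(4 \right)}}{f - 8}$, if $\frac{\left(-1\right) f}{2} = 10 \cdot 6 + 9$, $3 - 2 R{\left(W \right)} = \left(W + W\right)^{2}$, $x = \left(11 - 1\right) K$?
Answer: $- \frac{59}{292} \approx -0.20205$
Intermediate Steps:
$K = 6$
$x = 60$ ($x = \left(11 - 1\right) 6 = 10 \cdot 6 = 60$)
$R{\left(W \right)} = \frac{3}{2} - 2 W^{2}$ ($R{\left(W \right)} = \frac{3}{2} - \frac{\left(W + W\right)^{2}}{2} = \frac{3}{2} - \frac{\left(2 W\right)^{2}}{2} = \frac{3}{2} - \frac{4 W^{2}}{2} = \frac{3}{2} - 2 W^{2}$)
$f = -138$ ($f = - 2 \left(10 \cdot 6 + 9\right) = - 2 \left(60 + 9\right) = \left(-2\right) 69 = -138$)
$\frac{x + R{\left(4 \right)}}{f - 8} = \frac{60 + \left(\frac{3}{2} - 2 \cdot 4^{2}\right)}{-138 - 8} = \frac{60 + \left(\frac{3}{2} - 32\right)}{-146} = \left(60 + \left(\frac{3}{2} - 32\right)\right) \left(- \frac{1}{146}\right) = \left(60 - \frac{61}{2}\right) \left(- \frac{1}{146}\right) = \frac{59}{2} \left(- \frac{1}{146}\right) = - \frac{59}{292}$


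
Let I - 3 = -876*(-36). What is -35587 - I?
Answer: -67126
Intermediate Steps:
I = 31539 (I = 3 - 876*(-36) = 3 + 31536 = 31539)
-35587 - I = -35587 - 1*31539 = -35587 - 31539 = -67126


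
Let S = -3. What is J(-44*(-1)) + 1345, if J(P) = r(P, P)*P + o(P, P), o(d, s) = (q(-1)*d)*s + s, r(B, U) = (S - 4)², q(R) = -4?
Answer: -4199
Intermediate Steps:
r(B, U) = 49 (r(B, U) = (-3 - 4)² = (-7)² = 49)
o(d, s) = s - 4*d*s (o(d, s) = (-4*d)*s + s = -4*d*s + s = s - 4*d*s)
J(P) = 49*P + P*(1 - 4*P)
J(-44*(-1)) + 1345 = 2*(-44*(-1))*(25 - (-88)*(-1)) + 1345 = 2*44*(25 - 2*44) + 1345 = 2*44*(25 - 88) + 1345 = 2*44*(-63) + 1345 = -5544 + 1345 = -4199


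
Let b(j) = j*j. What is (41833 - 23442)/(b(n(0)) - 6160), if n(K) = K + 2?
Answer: -18391/6156 ≈ -2.9875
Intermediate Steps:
n(K) = 2 + K
b(j) = j**2
(41833 - 23442)/(b(n(0)) - 6160) = (41833 - 23442)/((2 + 0)**2 - 6160) = 18391/(2**2 - 6160) = 18391/(4 - 6160) = 18391/(-6156) = 18391*(-1/6156) = -18391/6156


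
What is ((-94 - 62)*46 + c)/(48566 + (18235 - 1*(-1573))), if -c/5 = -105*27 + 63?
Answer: 3342/34187 ≈ 0.097757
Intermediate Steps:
c = 13860 (c = -5*(-105*27 + 63) = -5*(-2835 + 63) = -5*(-2772) = 13860)
((-94 - 62)*46 + c)/(48566 + (18235 - 1*(-1573))) = ((-94 - 62)*46 + 13860)/(48566 + (18235 - 1*(-1573))) = (-156*46 + 13860)/(48566 + (18235 + 1573)) = (-7176 + 13860)/(48566 + 19808) = 6684/68374 = 6684*(1/68374) = 3342/34187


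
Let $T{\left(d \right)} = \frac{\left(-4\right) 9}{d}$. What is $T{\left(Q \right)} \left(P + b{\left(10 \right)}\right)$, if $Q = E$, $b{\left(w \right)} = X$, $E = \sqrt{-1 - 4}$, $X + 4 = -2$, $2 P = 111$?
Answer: $\frac{1782 i \sqrt{5}}{5} \approx 796.93 i$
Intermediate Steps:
$P = \frac{111}{2}$ ($P = \frac{1}{2} \cdot 111 = \frac{111}{2} \approx 55.5$)
$X = -6$ ($X = -4 - 2 = -6$)
$E = i \sqrt{5}$ ($E = \sqrt{-5} = i \sqrt{5} \approx 2.2361 i$)
$b{\left(w \right)} = -6$
$Q = i \sqrt{5} \approx 2.2361 i$
$T{\left(d \right)} = - \frac{36}{d}$
$T{\left(Q \right)} \left(P + b{\left(10 \right)}\right) = - \frac{36}{i \sqrt{5}} \left(\frac{111}{2} - 6\right) = - 36 \left(- \frac{i \sqrt{5}}{5}\right) \frac{99}{2} = \frac{36 i \sqrt{5}}{5} \cdot \frac{99}{2} = \frac{1782 i \sqrt{5}}{5}$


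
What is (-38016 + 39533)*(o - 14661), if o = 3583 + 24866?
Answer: 20916396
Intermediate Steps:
o = 28449
(-38016 + 39533)*(o - 14661) = (-38016 + 39533)*(28449 - 14661) = 1517*13788 = 20916396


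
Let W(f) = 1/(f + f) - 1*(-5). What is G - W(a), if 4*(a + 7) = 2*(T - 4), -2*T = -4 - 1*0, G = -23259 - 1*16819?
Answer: -641327/16 ≈ -40083.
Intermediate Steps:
G = -40078 (G = -23259 - 16819 = -40078)
T = 2 (T = -(-4 - 1*0)/2 = -(-4 + 0)/2 = -½*(-4) = 2)
a = -8 (a = -7 + (2*(2 - 4))/4 = -7 + (2*(-2))/4 = -7 + (¼)*(-4) = -7 - 1 = -8)
W(f) = 5 + 1/(2*f) (W(f) = 1/(2*f) + 5 = 5 + 1/(2*f))
G - W(a) = -40078 - (5 + (½)/(-8)) = -40078 - (5 + (½)*(-⅛)) = -40078 - (5 - 1/16) = -40078 - 1*79/16 = -40078 - 79/16 = -641327/16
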